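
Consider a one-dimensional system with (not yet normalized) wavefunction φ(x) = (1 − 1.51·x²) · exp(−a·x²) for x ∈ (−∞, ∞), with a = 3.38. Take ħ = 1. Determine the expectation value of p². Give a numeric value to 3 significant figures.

p² φ = −ħ² d²φ/dx²; ⟨p²⟩ = −ħ² ∫ φ*·φ'' dx / ∫|φ|² dx.
Expand each integrand as polynomial × e^(−2ax²) and use ∫x^(2j)·e^(−2ax²) dx = (2j−1)!!/(4a)^j · √(π/(2a)), odd powers → 0; here √(π/(2a)) = 0.68171. Differentiate with the product rule, d/dx e^(−ax²) = −2ax·e^(−ax²).
State is unnormalized: ∫|φ|² dx = 0.55495, and ∫φ*·(−ħ² φ'') dx = 3.0201, so ⟨p²⟩ = 3.0201 / 0.55495.
⟨p²⟩ = 5.4421.

5.44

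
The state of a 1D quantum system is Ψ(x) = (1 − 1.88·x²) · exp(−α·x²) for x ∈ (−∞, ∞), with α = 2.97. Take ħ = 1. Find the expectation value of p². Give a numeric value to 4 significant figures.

5.840

p² Ψ = −ħ² d²Ψ/dx²; ⟨p²⟩ = −ħ² ∫ Ψ*·Ψ'' dx / ∫|Ψ|² dx.
Expand each integrand as polynomial × e^(−2αx²) and use ∫x^(2j)·e^(−2αx²) dx = (2j−1)!!/(4α)^j · √(π/(2α)), odd powers → 0; here √(π/(2α)) = 0.72725. Differentiate with the product rule, d/dx e^(−αx²) = −2αx·e^(−αx²).
State is unnormalized: ∫|Ψ|² dx = 0.55171, and ∫Ψ*·(−ħ² Ψ'') dx = 3.2222, so ⟨p²⟩ = 3.2222 / 0.55171.
⟨p²⟩ = 5.8403.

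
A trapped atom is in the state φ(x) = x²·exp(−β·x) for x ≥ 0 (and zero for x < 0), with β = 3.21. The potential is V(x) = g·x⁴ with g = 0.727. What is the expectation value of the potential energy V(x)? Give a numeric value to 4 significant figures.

0.7190

⟨V⟩ = ∫ V(x)·|φ|² dx / ∫|φ|² dx.
Every integrand reduces to terms xʲ·e^(−2βx) on [0, ∞); use ∫₀^∞ xʲ·e^(−2βx) dx = j!/(2β)^(j+1).
State is unnormalized: ∫|φ|² dx = 0.0022006, and ∫φ*·V(x)·φ dx = 0.0015821, so ⟨V⟩ = 0.0015821 / 0.0022006.
⟨V⟩ = 0.71896.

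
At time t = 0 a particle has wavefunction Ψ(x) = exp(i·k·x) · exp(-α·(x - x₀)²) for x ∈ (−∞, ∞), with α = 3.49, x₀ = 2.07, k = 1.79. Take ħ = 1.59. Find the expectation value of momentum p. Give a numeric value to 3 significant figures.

p Ψ = −iħ dΨ/dx; then ⟨p⟩ = ∫ Ψ*·(pΨ) dx / ∫|Ψ|² dx.
Gaussian moments (u = x − x₀): ∫u^(2j)·e^(−2αu²) du = (2j−1)!!/(4α)^j · √(π/(2α)), odd powers integrate to 0; here √(π/(2α)) = 0.67088. Derivatives: Ψ′ = (ik − 2αu)·Ψ, Ψ″ = ((ik − 2αu)² − 2α)·Ψ; the odd-in-u pieces drop out.
State is unnormalized: ∫|Ψ|² dx = 0.67088, and ∫Ψ*·(−iħ Ψ') dx = 1.9094, so ⟨p⟩ = 1.9094 / 0.67088.
⟨p⟩ = 2.8461.

2.85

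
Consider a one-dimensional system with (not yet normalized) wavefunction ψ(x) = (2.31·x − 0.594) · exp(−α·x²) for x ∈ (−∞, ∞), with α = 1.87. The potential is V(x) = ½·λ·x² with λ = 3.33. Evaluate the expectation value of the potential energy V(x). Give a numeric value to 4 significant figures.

0.5205

⟨V⟩ = ∫ V(x)·|ψ|² dx / ∫|ψ|² dx.
Expand each integrand as polynomial × e^(−2αx²) and use ∫x^(2j)·e^(−2αx²) dx = (2j−1)!!/(4α)^j · √(π/(2α)), odd powers → 0; here √(π/(2α)) = 0.91651.
State is unnormalized: ∫|ψ|² dx = 0.97720, and ∫ψ*·V(x)·ψ dx = 0.50859, so ⟨V⟩ = 0.50859 / 0.97720.
⟨V⟩ = 0.52046.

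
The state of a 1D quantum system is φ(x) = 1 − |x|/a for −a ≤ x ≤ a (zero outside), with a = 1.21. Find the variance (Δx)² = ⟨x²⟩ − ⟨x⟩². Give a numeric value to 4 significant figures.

0.1464

Compute ⟨x⟩ and ⟨x²⟩ separately, then (Δx)² = ⟨x²⟩ − ⟨x⟩².
φ is even, so ∫ over [−a, a] = 2∫₀ᵃ with φ = 1 − x/a there: ∫₀ᵃ (1 − x/a)² dx = a/3, ∫₀ᵃ x²(1 − x/a)² dx = a³/30, ∫₀ᵃ x⁴(1 − x/a)² dx = a⁵/105.
Normalization: ∫|φ|² dx = 0.80667.
⟨x⟩ = 0.0000 and ⟨x²⟩ = 0.14641.
(Δx)² = 0.14641 − (0.0000)² = 0.14641.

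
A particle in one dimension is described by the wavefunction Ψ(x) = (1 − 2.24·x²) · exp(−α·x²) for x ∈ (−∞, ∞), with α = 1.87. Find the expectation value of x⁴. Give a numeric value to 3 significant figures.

⟨x⁴⟩ = ∫ x⁴·|Ψ|² dx / ∫|Ψ|² dx (integrals over the domain).
Expand each integrand as polynomial × e^(−2αx²) and use ∫x^(2j)·e^(−2αx²) dx = (2j−1)!!/(4α)^j · √(π/(2α)), odd powers → 0; here √(π/(2α)) = 0.91651.
State is unnormalized: ∫|Ψ|² dx = 0.61416, and ∫Ψ*·x⁴·Ψ dx = 0.056225, so ⟨x⁴⟩ = 0.056225 / 0.61416.
⟨x⁴⟩ = 0.091548.

0.0915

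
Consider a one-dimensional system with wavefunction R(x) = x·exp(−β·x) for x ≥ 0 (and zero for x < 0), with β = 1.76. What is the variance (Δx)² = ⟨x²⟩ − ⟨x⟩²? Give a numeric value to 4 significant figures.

0.2421

Compute ⟨x⟩ and ⟨x²⟩ separately, then (Δx)² = ⟨x²⟩ − ⟨x⟩².
Every integrand reduces to terms xʲ·e^(−2βx) on [0, ∞); use ∫₀^∞ xʲ·e^(−2βx) dx = j!/(2β)^(j+1).
Normalization: ∫|R|² dx = 0.045857.
⟨x⟩ = 0.85227 and ⟨x²⟩ = 0.96849.
(Δx)² = 0.96849 − (0.85227)² = 0.24212.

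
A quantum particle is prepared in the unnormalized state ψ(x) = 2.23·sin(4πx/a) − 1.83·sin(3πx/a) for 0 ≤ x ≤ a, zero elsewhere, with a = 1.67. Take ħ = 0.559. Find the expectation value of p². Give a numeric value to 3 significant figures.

p² ψ = −ħ² d²ψ/dx²; ⟨p²⟩ = −ħ² ∫ ψ*·ψ'' dx / ∫|ψ|² dx.
d²/dx² sin(jπx/a) = −(jπ/a)²·sin(jπx/a); on 0 ≤ x ≤ a, ∫sin²(jπx/a) dx = a/2 and ∫sin(jπx/a)·sin(lπx/a) dx = 0 for j ≠ l, so only diagonal terms survive in ∫|ψ|² and ∫ψ·ψ″; ∫ψ·ψ′ dx = [ψ²/2] between the walls = 0.
State is unnormalized: ∫|ψ|² dx = 6.9487, and ∫ψ*·(−ħ² ψ'') dx = 101.30, so ⟨p²⟩ = 101.30 / 6.9487.
⟨p²⟩ = 14.578.

14.6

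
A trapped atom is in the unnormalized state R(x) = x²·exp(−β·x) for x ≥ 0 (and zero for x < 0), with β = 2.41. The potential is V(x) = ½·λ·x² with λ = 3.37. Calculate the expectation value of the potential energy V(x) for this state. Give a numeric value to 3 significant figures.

⟨V⟩ = ∫ V(x)·|R|² dx / ∫|R|² dx.
Every integrand reduces to terms xʲ·e^(−2βx) on [0, ∞); use ∫₀^∞ xʲ·e^(−2βx) dx = j!/(2β)^(j+1).
State is unnormalized: ∫|R|² dx = 0.0092252, and ∫R*·V(x)·R dx = 0.020073, so ⟨V⟩ = 0.020073 / 0.0092252.
⟨V⟩ = 2.1758.

2.18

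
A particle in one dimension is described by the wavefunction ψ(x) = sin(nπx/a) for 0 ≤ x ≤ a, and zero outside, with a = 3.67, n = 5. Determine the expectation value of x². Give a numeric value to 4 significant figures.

4.462

⟨x²⟩ = ∫ x²·|ψ|² dx / ∫|ψ|² dx (integrals over the domain).
With sin²θ = (1 − cos2θ)/2 on 0 ≤ x ≤ a: ∫sin²(nπx/a) dx = a/2, ∫x·sin²(nπx/a) dx = a²/4, ∫x²·sin²(nπx/a) dx = a³·(1/6 − 1/(4n²π²)); higher powers xᵏ the same way, integrating xᵏ·cos(2nπx/a) by parts.
State is unnormalized: ∫|ψ|² dx = 1.8350, and ∫ψ*·x²·ψ dx = 8.1884, so ⟨x²⟩ = 8.1884 / 1.8350.
⟨x²⟩ = 4.4623.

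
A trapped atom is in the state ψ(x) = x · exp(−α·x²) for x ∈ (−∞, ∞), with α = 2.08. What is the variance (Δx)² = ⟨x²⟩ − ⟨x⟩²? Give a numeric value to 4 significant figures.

0.3606

Compute ⟨x⟩ and ⟨x²⟩ separately, then (Δx)² = ⟨x²⟩ − ⟨x⟩².
Expand each integrand as polynomial × e^(−2αx²) and use ∫x^(2j)·e^(−2αx²) dx = (2j−1)!!/(4α)^j · √(π/(2α)), odd powers → 0; here √(π/(2α)) = 0.86902.
Normalization: ∫|ψ|² dx = 0.10445.
⟨x⟩ = 0.0000 and ⟨x²⟩ = 0.36058.
(Δx)² = 0.36058 − (0.0000)² = 0.36058.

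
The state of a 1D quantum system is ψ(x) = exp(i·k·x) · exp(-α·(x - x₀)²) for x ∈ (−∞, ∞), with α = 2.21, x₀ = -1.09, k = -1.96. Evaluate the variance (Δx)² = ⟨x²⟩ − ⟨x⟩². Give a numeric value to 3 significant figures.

Compute ⟨x⟩ and ⟨x²⟩ separately, then (Δx)² = ⟨x²⟩ − ⟨x⟩².
Gaussian moments (u = x − x₀): ∫u^(2j)·e^(−2αu²) du = (2j−1)!!/(4α)^j · √(π/(2α)), odd powers integrate to 0; here √(π/(2α)) = 0.84307.
Normalization: ∫|ψ|² dx = 0.84307.
⟨x⟩ = -1.0900 and ⟨x²⟩ = 1.3012.
(Δx)² = 1.3012 − (-1.0900)² = 0.11312.

0.113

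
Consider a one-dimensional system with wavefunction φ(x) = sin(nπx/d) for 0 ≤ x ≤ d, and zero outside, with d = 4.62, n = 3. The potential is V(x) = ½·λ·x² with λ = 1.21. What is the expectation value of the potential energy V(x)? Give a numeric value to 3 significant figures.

⟨V⟩ = ∫ V(x)·|φ|² dx / ∫|φ|² dx.
With sin²θ = (1 − cos2θ)/2 on 0 ≤ x ≤ d: ∫sin²(nπx/d) dx = d/2, ∫x·sin²(nπx/d) dx = d²/4, ∫x²·sin²(nπx/d) dx = d³·(1/6 − 1/(4n²π²)); higher powers xᵏ the same way, integrating xᵏ·cos(2nπx/d) by parts.
State is unnormalized: ∫|φ|² dx = 2.3100, and ∫φ*·V(x)·φ dx = 9.7754, so ⟨V⟩ = 9.7754 / 2.3100.
⟨V⟩ = 4.2318.

4.23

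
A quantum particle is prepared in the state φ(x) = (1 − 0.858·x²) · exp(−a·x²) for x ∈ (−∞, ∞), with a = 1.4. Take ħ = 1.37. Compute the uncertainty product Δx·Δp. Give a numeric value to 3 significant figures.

0.715

Δx = √(⟨x²⟩−⟨x⟩²), Δp = √(⟨p²⟩−⟨p⟩²).
Expand each integrand as polynomial × e^(−2ax²) and use ∫x^(2j)·e^(−2ax²) dx = (2j−1)!!/(4a)^j · √(π/(2a)), odd powers → 0; here √(π/(2a)) = 1.0592. Differentiate with the product rule, d/dx e^(−ax²) = −2ax·e^(−ax²).
Normalization: ∫|φ|² dx = 0.80926.
⟨x⟩ = 0.0000, ⟨x²⟩ = 0.10117 ⇒ Δx = 0.31807.
⟨p⟩ = 0.0000, ⟨p²⟩ = 5.0585 ⇒ Δp = 2.2491.
Δx·Δp = 0.71537.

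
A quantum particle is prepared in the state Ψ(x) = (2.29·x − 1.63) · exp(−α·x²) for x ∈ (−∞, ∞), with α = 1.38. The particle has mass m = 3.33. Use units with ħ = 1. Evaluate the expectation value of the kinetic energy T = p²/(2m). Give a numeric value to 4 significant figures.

0.3164

T = −(ħ²/2m) d²/dx², so ⟨T⟩ = −(ħ²/2m) ∫ Ψ*·Ψ'' dx / ∫|Ψ|² dx; with m = 3.33.
Expand each integrand as polynomial × e^(−2αx²) and use ∫x^(2j)·e^(−2αx²) dx = (2j−1)!!/(4α)^j · √(π/(2α)), odd powers → 0; here √(π/(2α)) = 1.0669. Differentiate with the product rule, d/dx e^(−αx²) = −2αx·e^(−αx²).
State is unnormalized: ∫|Ψ|² dx = 3.8482, and ∫Ψ*·(−ħ²/2m · Ψ'') dx = 1.2174, so ⟨T⟩ = 1.2174 / 3.8482.
⟨T⟩ = 0.31636.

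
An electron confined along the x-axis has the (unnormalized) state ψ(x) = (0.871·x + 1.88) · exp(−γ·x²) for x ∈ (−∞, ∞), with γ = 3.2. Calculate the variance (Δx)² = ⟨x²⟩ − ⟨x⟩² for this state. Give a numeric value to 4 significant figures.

Compute ⟨x⟩ and ⟨x²⟩ separately, then (Δx)² = ⟨x²⟩ − ⟨x⟩².
Expand each integrand as polynomial × e^(−2γx²) and use ∫x^(2j)·e^(−2γx²) dx = (2j−1)!!/(4γ)^j · √(π/(2γ)), odd powers → 0; here √(π/(2γ)) = 0.70062.
Normalization: ∫|ψ|² dx = 2.5178.
⟨x⟩ = 0.071196 and ⟨x²⟩ = 0.080702.
(Δx)² = 0.080702 − (0.071196)² = 0.075633.

0.07563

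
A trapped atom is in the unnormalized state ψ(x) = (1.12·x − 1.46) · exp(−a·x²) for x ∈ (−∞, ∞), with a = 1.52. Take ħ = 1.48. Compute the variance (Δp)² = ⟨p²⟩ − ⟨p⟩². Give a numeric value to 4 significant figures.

3.917

Compute ⟨p⟩ and ⟨p²⟩ separately; (Δp)² = ⟨p²⟩ − ⟨p⟩².
Expand each integrand as polynomial × e^(−2ax²) and use ∫x^(2j)·e^(−2ax²) dx = (2j−1)!!/(4a)^j · √(π/(2a)), odd powers → 0; here √(π/(2a)) = 1.0166. Differentiate with the product rule, d/dx e^(−ax²) = −2ax·e^(−ax²).
Normalization: ∫|ψ|² dx = 2.3767.
⟨p⟩ = 0.0000 and ⟨p²⟩ = 3.9170.
(Δp)² = 3.9170 − (0.0000)² = 3.9170.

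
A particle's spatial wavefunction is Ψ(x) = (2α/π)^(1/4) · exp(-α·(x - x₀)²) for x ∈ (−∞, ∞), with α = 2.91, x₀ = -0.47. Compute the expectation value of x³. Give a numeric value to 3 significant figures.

⟨x³⟩ = ∫ x³·|Ψ|² dx (integrals over the domain).
Gaussian moments (u = x − x₀): ∫u^(2j)·e^(−2αu²) du = (2j−1)!!/(4α)^j · √(π/(2α)), odd powers integrate to 0; here √(π/(2α)) = 0.73471.
⟨x³⟩ = -0.22496.

-0.225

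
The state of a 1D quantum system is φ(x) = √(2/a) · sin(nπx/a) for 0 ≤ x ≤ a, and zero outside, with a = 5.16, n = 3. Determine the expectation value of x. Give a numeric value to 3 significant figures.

2.58

⟨x⟩ = ∫ x·|φ|² dx (integrals over the domain).
With sin²θ = (1 − cos2θ)/2 on 0 ≤ x ≤ a: ∫sin²(nπx/a) dx = a/2, ∫x·sin²(nπx/a) dx = a²/4, ∫x²·sin²(nπx/a) dx = a³·(1/6 − 1/(4n²π²)); higher powers xᵏ the same way, integrating xᵏ·cos(2nπx/a) by parts.
⟨x⟩ = 2.5800.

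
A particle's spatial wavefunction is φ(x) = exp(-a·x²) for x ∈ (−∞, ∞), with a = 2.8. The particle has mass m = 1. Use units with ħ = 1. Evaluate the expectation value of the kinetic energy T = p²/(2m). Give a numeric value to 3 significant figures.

T = −(ħ²/2m) d²/dx², so ⟨T⟩ = −(ħ²/2m) ∫ φ*·φ'' dx / ∫|φ|² dx; with m = 1.
Gaussian moments: ∫x^(2j)·e^(−2ax²) dx = (2j−1)!!/(4a)^j · √(π/(2a)), odd powers integrate to 0; here √(π/(2a)) = 0.74900. Derivatives: d/dx e^(−ax²) = −2ax·e^(−ax²), d²/dx² e^(−ax²) = (4a²x² − 2a)·e^(−ax²).
State is unnormalized: ∫|φ|² dx = 0.74900, and ∫φ*·(−ħ²/2m · φ'') dx = 1.0486, so ⟨T⟩ = 1.0486 / 0.74900.
⟨T⟩ = 1.4000.

1.40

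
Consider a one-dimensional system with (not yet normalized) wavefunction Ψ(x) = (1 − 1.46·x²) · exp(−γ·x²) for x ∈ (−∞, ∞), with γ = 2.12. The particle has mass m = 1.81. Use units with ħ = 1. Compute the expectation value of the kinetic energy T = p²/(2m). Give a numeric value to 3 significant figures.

T = −(ħ²/2m) d²/dx², so ⟨T⟩ = −(ħ²/2m) ∫ Ψ*·Ψ'' dx / ∫|Ψ|² dx; with m = 1.81.
Expand each integrand as polynomial × e^(−2γx²) and use ∫x^(2j)·e^(−2γx²) dx = (2j−1)!!/(4γ)^j · √(π/(2γ)), odd powers → 0; here √(π/(2γ)) = 0.86078. Differentiate with the product rule, d/dx e^(−γx²) = −2γx·e^(−γx²).
State is unnormalized: ∫|Ψ|² dx = 0.64093, and ∫Ψ*·(−ħ²/2m · Ψ'') dx = 0.78229, so ⟨T⟩ = 0.78229 / 0.64093.
⟨T⟩ = 1.2206.

1.22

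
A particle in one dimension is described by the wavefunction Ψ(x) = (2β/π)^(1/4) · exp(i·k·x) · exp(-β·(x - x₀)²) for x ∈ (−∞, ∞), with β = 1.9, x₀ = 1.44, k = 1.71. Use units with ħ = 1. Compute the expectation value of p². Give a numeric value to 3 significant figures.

p² Ψ = −ħ² d²Ψ/dx²; ⟨p²⟩ = −ħ² ∫ Ψ*·Ψ'' dx.
Gaussian moments (u = x − x₀): ∫u^(2j)·e^(−2βu²) du = (2j−1)!!/(4β)^j · √(π/(2β)), odd powers integrate to 0; here √(π/(2β)) = 0.90925. Derivatives: Ψ′ = (ik − 2βu)·Ψ, Ψ″ = ((ik − 2βu)² − 2β)·Ψ; the odd-in-u pieces drop out.
⟨p²⟩ = 4.8241.

4.82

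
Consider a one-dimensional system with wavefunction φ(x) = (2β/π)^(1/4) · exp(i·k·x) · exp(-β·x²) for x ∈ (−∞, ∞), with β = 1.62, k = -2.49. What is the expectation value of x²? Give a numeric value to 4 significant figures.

⟨x²⟩ = ∫ x²·|φ|² dx (integrals over the domain).
Gaussian moments: ∫x^(2j)·e^(−2βx²) dx = (2j−1)!!/(4β)^j · √(π/(2β)), odd powers integrate to 0; here √(π/(2β)) = 0.98470.
⟨x²⟩ = 0.15432.

0.1543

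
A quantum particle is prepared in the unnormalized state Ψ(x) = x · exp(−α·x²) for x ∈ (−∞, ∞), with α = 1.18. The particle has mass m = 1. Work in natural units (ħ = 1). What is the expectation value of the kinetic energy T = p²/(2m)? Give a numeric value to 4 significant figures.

T = −(ħ²/2m) d²/dx², so ⟨T⟩ = −(ħ²/2m) ∫ Ψ*·Ψ'' dx / ∫|Ψ|² dx; with m = 1.
Expand each integrand as polynomial × e^(−2αx²) and use ∫x^(2j)·e^(−2αx²) dx = (2j−1)!!/(4α)^j · √(π/(2α)), odd powers → 0; here √(π/(2α)) = 1.1538. Differentiate with the product rule, d/dx e^(−αx²) = −2αx·e^(−αx²).
State is unnormalized: ∫|Ψ|² dx = 0.24444, and ∫Ψ*·(−ħ²/2m · Ψ'') dx = 0.43266, so ⟨T⟩ = 0.43266 / 0.24444.
⟨T⟩ = 1.7700.

1.770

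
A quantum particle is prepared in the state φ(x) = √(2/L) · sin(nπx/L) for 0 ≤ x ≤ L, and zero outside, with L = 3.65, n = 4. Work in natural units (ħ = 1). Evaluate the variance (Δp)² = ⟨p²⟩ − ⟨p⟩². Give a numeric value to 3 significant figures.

Compute ⟨p⟩ and ⟨p²⟩ separately; (Δp)² = ⟨p²⟩ − ⟨p⟩².
d/dx sin(nπx/L) = (nπ/L)·cos(nπx/L) and d²/dx² sin(nπx/L) = −(nπ/L)²·sin(nπx/L); on 0 ≤ x ≤ L, ∫sin²(nπx/L) dx = L/2 and ∫sin(nπx/L)·cos(nπx/L) dx = 0.
⟨p⟩ = 0.0000 and ⟨p²⟩ = 11.853.
(Δp)² = 11.853 − (0.0000)² = 11.853.

11.9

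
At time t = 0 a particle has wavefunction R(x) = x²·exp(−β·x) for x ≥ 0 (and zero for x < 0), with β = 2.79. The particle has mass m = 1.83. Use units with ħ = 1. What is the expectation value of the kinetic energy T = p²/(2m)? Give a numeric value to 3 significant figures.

0.709

T = −(ħ²/2m) d²/dx², so ⟨T⟩ = −(ħ²/2m) ∫ R*·R'' dx / ∫|R|² dx; with m = 1.83.
Differentiate x²·exp(−β·x) with the product rule; every integrand then reduces to terms xʲ·e^(−2βx) on [0, ∞), with ∫₀^∞ xʲ·e^(−2βx) dx = j!/(2β)^(j+1).
State is unnormalized: ∫|R|² dx = 0.0044365, and ∫R*·(−ħ²/2m · R'') dx = 0.0031452, so ⟨T⟩ = 0.0031452 / 0.0044365.
⟨T⟩ = 0.70893.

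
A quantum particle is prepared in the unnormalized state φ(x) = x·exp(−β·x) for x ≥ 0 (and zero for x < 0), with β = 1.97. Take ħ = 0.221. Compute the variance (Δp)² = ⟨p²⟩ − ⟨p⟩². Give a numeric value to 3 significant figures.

Compute ⟨p⟩ and ⟨p²⟩ separately; (Δp)² = ⟨p²⟩ − ⟨p⟩².
Differentiate x·exp(−β·x) with the product rule; every integrand then reduces to terms xʲ·e^(−2βx) on [0, ∞), with ∫₀^∞ xʲ·e^(−2βx) dx = j!/(2β)^(j+1).
Normalization: ∫|φ|² dx = 0.032700.
⟨p⟩ = 0.0000 and ⟨p²⟩ = 0.18955.
(Δp)² = 0.18955 − (0.0000)² = 0.18955.

0.190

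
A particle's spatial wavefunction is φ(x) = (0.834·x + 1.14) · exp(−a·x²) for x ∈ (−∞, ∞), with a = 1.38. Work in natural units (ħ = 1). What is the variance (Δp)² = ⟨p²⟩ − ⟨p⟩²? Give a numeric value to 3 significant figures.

Compute ⟨p⟩ and ⟨p²⟩ separately; (Δp)² = ⟨p²⟩ − ⟨p⟩².
Expand each integrand as polynomial × e^(−2ax²) and use ∫x^(2j)·e^(−2ax²) dx = (2j−1)!!/(4a)^j · √(π/(2a)), odd powers → 0; here √(π/(2a)) = 1.0669. Differentiate with the product rule, d/dx e^(−ax²) = −2ax·e^(−ax²).
Normalization: ∫|φ|² dx = 1.5210.
⟨p⟩ = 0.0000 and ⟨p²⟩ = 1.6240.
(Δp)² = 1.6240 − (0.0000)² = 1.6240.

1.62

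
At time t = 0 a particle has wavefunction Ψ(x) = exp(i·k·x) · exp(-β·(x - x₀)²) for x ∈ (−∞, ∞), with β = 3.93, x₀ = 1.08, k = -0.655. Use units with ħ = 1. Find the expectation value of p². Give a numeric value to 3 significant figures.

p² Ψ = −ħ² d²Ψ/dx²; ⟨p²⟩ = −ħ² ∫ Ψ*·Ψ'' dx / ∫|Ψ|² dx.
Gaussian moments (u = x − x₀): ∫u^(2j)·e^(−2βu²) du = (2j−1)!!/(4β)^j · √(π/(2β)), odd powers integrate to 0; here √(π/(2β)) = 0.63221. Derivatives: Ψ′ = (ik − 2βu)·Ψ, Ψ″ = ((ik − 2βu)² − 2β)·Ψ; the odd-in-u pieces drop out.
State is unnormalized: ∫|Ψ|² dx = 0.63221, and ∫Ψ*·(−ħ² Ψ'') dx = 2.7558, so ⟨p²⟩ = 2.7558 / 0.63221.
⟨p²⟩ = 4.3590.

4.36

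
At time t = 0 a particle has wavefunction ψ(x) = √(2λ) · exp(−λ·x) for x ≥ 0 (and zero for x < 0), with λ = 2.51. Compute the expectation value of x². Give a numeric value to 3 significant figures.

⟨x²⟩ = ∫ x²·|ψ|² dx (integrals over the domain).
Every integrand reduces to terms xʲ·e^(−2λx) on [0, ∞); use ∫₀^∞ xʲ·e^(−2λx) dx = j!/(2λ)^(j+1).
⟨x²⟩ = 0.079364.

0.0794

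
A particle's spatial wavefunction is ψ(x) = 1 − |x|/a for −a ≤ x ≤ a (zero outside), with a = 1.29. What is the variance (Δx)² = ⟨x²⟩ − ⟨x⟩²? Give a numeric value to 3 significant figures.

Compute ⟨x⟩ and ⟨x²⟩ separately, then (Δx)² = ⟨x²⟩ − ⟨x⟩².
ψ is even, so ∫ over [−a, a] = 2∫₀ᵃ with ψ = 1 − x/a there: ∫₀ᵃ (1 − x/a)² dx = a/3, ∫₀ᵃ x²(1 − x/a)² dx = a³/30, ∫₀ᵃ x⁴(1 − x/a)² dx = a⁵/105.
Normalization: ∫|ψ|² dx = 0.86000.
⟨x⟩ = 0.0000 and ⟨x²⟩ = 0.16641.
(Δx)² = 0.16641 − (0.0000)² = 0.16641.

0.166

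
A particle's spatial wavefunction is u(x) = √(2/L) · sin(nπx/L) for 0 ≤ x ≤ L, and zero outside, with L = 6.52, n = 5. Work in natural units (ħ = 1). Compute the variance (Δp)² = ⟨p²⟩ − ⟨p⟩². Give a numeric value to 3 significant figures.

Compute ⟨p⟩ and ⟨p²⟩ separately; (Δp)² = ⟨p²⟩ − ⟨p⟩².
d/dx sin(nπx/L) = (nπ/L)·cos(nπx/L) and d²/dx² sin(nπx/L) = −(nπ/L)²·sin(nπx/L); on 0 ≤ x ≤ L, ∫sin²(nπx/L) dx = L/2 and ∫sin(nπx/L)·cos(nπx/L) dx = 0.
⟨p⟩ = 0.0000 and ⟨p²⟩ = 5.8042.
(Δp)² = 5.8042 − (0.0000)² = 5.8042.

5.80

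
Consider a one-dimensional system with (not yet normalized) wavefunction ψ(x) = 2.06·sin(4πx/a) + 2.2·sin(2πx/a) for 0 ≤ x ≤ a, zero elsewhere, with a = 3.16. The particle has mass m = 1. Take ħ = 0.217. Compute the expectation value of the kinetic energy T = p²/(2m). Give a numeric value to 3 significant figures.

T = −(ħ²/2m) d²/dx², so ⟨T⟩ = −(ħ²/2m) ∫ ψ*·ψ'' dx / ∫|ψ|² dx; with m = 1.
d²/dx² sin(jπx/a) = −(jπ/a)²·sin(jπx/a); on 0 ≤ x ≤ a, ∫sin²(jπx/a) dx = a/2 and ∫sin(jπx/a)·sin(lπx/a) dx = 0 for j ≠ l, so only diagonal terms survive in ∫|ψ|² and ∫ψ·ψ″; ∫ψ·ψ′ dx = [ψ²/2] between the walls = 0.
State is unnormalized: ∫|ψ|² dx = 14.352, and ∫ψ*·(−ħ²/2m · ψ'') dx = 3.2083, so ⟨T⟩ = 3.2083 / 14.352.
⟨T⟩ = 0.22354.

0.224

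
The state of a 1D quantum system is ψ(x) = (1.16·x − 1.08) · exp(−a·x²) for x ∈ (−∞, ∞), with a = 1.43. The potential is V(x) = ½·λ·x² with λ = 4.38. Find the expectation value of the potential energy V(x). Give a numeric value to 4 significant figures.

⟨V⟩ = ∫ V(x)·|ψ|² dx / ∫|ψ|² dx.
Expand each integrand as polynomial × e^(−2ax²) and use ∫x^(2j)·e^(−2ax²) dx = (2j−1)!!/(4a)^j · √(π/(2a)), odd powers → 0; here √(π/(2a)) = 1.0481.
State is unnormalized: ∫|ψ|² dx = 1.4690, and ∫ψ*·V(x)·ψ dx = 0.75124, so ⟨V⟩ = 0.75124 / 1.4690.
⟨V⟩ = 0.51138.

0.5114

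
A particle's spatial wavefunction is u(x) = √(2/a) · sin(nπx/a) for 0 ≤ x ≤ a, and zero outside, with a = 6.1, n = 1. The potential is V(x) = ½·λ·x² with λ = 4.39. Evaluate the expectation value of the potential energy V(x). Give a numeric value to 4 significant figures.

⟨V⟩ = ∫ V(x)·|u|² dx.
With sin²θ = (1 − cos2θ)/2 on 0 ≤ x ≤ a: ∫sin²(nπx/a) dx = a/2, ∫x·sin²(nπx/a) dx = a²/4, ∫x²·sin²(nπx/a) dx = a³·(1/6 − 1/(4n²π²)); higher powers xᵏ the same way, integrating xᵏ·cos(2nπx/a) by parts.
⟨V⟩ = 23.088.

23.09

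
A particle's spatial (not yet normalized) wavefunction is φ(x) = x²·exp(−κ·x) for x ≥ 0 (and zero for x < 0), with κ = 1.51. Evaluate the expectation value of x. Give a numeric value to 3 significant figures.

⟨x⟩ = ∫ x·|φ|² dx / ∫|φ|² dx (integrals over the domain).
Every integrand reduces to terms xʲ·e^(−2κx) on [0, ∞); use ∫₀^∞ xʲ·e^(−2κx) dx = j!/(2κ)^(j+1).
State is unnormalized: ∫|φ|² dx = 0.095538, and ∫φ*·x·φ dx = 0.15818, so ⟨x⟩ = 0.15818 / 0.095538.
⟨x⟩ = 1.6556.

1.66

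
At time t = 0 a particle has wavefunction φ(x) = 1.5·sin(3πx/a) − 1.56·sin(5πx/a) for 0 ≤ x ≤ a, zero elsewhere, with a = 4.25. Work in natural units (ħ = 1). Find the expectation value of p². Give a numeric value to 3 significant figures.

9.46

p² φ = −ħ² d²φ/dx²; ⟨p²⟩ = −ħ² ∫ φ*·φ'' dx / ∫|φ|² dx.
d²/dx² sin(jπx/a) = −(jπ/a)²·sin(jπx/a); on 0 ≤ x ≤ a, ∫sin²(jπx/a) dx = a/2 and ∫sin(jπx/a)·sin(lπx/a) dx = 0 for j ≠ l, so only diagonal terms survive in ∫|φ|² and ∫φ·φ″; ∫φ·φ′ dx = [φ²/2] between the walls = 0.
State is unnormalized: ∫|φ|² dx = 9.9527, and ∫φ*·(−ħ² φ'') dx = 94.156, so ⟨p²⟩ = 94.156 / 9.9527.
⟨p²⟩ = 9.4604.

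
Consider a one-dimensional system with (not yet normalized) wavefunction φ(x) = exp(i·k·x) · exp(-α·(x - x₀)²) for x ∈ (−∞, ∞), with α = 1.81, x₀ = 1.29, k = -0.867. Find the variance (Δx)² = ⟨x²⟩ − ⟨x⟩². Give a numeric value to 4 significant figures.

0.1381

Compute ⟨x⟩ and ⟨x²⟩ separately, then (Δx)² = ⟨x²⟩ − ⟨x⟩².
Gaussian moments (u = x − x₀): ∫u^(2j)·e^(−2αu²) du = (2j−1)!!/(4α)^j · √(π/(2α)), odd powers integrate to 0; here √(π/(2α)) = 0.93158.
Normalization: ∫|φ|² dx = 0.93158.
⟨x⟩ = 1.2900 and ⟨x²⟩ = 1.8022.
(Δx)² = 1.8022 − (1.2900)² = 0.13812.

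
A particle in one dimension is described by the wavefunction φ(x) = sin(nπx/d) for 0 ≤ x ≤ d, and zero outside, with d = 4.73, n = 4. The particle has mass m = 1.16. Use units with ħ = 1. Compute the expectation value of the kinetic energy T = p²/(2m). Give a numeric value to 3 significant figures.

T = −(ħ²/2m) d²/dx², so ⟨T⟩ = −(ħ²/2m) ∫ φ*·φ'' dx / ∫|φ|² dx; with m = 1.16.
d/dx sin(nπx/d) = (nπ/d)·cos(nπx/d) and d²/dx² sin(nπx/d) = −(nπ/d)²·sin(nπx/d); on 0 ≤ x ≤ d, ∫sin²(nπx/d) dx = d/2 and ∫sin(nπx/d)·cos(nπx/d) dx = 0.
State is unnormalized: ∫|φ|² dx = 2.3650, and ∫φ*·(−ħ²/2m · φ'') dx = 7.1952, so ⟨T⟩ = 7.1952 / 2.3650.
⟨T⟩ = 3.0424.

3.04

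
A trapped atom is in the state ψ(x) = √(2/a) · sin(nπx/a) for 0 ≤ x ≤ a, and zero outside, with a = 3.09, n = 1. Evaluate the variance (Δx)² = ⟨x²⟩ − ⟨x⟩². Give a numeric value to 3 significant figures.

Compute ⟨x⟩ and ⟨x²⟩ separately, then (Δx)² = ⟨x²⟩ − ⟨x⟩².
With sin²θ = (1 − cos2θ)/2 on 0 ≤ x ≤ a: ∫sin²(nπx/a) dx = a/2, ∫x·sin²(nπx/a) dx = a²/4, ∫x²·sin²(nπx/a) dx = a³·(1/6 − 1/(4n²π²)); higher powers xᵏ the same way, integrating xᵏ·cos(2nπx/a) by parts.
⟨x⟩ = 1.5450 and ⟨x²⟩ = 2.6990.
(Δx)² = 2.6990 − (1.5450)² = 0.31196.

0.312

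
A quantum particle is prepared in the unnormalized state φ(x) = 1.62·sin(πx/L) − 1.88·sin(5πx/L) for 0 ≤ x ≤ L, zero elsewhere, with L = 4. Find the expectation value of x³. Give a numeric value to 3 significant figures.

13.1

⟨x³⟩ = ∫ x³·|φ|² dx / ∫|φ|² dx (integrals over the domain).
On 0 ≤ x ≤ L (j ≠ l): ∫sin²(jπx/L) dx = L/2, ∫sin(jπx/L)·sin(lπx/L) dx = 0; diagonal moments ∫x·sin²(jπx/L) dx = L²/4, ∫x²·sin²(jπx/L) dx = L³·(1/6 − 1/(4j²π²)); cross terms ∫x·sin(jπx/L)·sin(lπx/L) dx = 0 for j + l even and −4jlL²/(π²(j² − l²)²) for j + l odd, ∫x²·sin(jπx/L)·sin(lπx/L) dx = (−1)^(j+l)·4jlL³/(π²(j² − l²)²); higher powers the same way via product-to-sum and parts.
State is unnormalized: ∫|φ|² dx = 12.318, and ∫φ*·x³·φ dx = 161.95, so ⟨x³⟩ = 161.95 / 12.318.
⟨x³⟩ = 13.148.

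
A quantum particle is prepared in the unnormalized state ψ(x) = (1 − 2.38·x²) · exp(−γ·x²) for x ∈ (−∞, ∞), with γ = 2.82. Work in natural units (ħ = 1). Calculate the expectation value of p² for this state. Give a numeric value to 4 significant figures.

p² ψ = −ħ² d²ψ/dx²; ⟨p²⟩ = −ħ² ∫ ψ*·ψ'' dx / ∫|ψ|² dx.
Expand each integrand as polynomial × e^(−2γx²) and use ∫x^(2j)·e^(−2γx²) dx = (2j−1)!!/(4γ)^j · √(π/(2γ)), odd powers → 0; here √(π/(2γ)) = 0.74634. Differentiate with the product rule, d/dx e^(−γx²) = −2γx·e^(−γx²).
State is unnormalized: ∫|ψ|² dx = 0.53107, and ∫ψ*·(−ħ² ψ'') dx = 3.6487, so ⟨p²⟩ = 3.6487 / 0.53107.
⟨p²⟩ = 6.8704.

6.870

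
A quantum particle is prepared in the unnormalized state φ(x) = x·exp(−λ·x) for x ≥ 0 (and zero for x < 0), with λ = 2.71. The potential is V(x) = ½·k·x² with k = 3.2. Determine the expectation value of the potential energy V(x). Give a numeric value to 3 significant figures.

0.654

⟨V⟩ = ∫ V(x)·|φ|² dx / ∫|φ|² dx.
Every integrand reduces to terms xʲ·e^(−2λx) on [0, ∞); use ∫₀^∞ xʲ·e^(−2λx) dx = j!/(2λ)^(j+1).
State is unnormalized: ∫|φ|² dx = 0.012561, and ∫φ*·V(x)·φ dx = 0.0082098, so ⟨V⟩ = 0.0082098 / 0.012561.
⟨V⟩ = 0.65359.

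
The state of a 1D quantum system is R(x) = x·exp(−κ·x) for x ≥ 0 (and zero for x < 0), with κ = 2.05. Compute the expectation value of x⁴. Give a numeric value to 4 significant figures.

⟨x⁴⟩ = ∫ x⁴·|R|² dx / ∫|R|² dx (integrals over the domain).
Every integrand reduces to terms xʲ·e^(−2κx) on [0, ∞); use ∫₀^∞ xʲ·e^(−2κx) dx = j!/(2κ)^(j+1).
State is unnormalized: ∫|R|² dx = 0.029019, and ∫R*·x⁴·R dx = 0.036970, so ⟨x⁴⟩ = 0.036970 / 0.029019.
⟨x⁴⟩ = 1.2740.

1.274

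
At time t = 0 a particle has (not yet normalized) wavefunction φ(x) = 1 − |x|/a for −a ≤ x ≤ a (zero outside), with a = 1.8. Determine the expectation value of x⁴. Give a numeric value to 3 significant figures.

⟨x⁴⟩ = ∫ x⁴·|φ|² dx / ∫|φ|² dx (integrals over the domain).
φ is even, so ∫ over [−a, a] = 2∫₀ᵃ with φ = 1 − x/a there: ∫₀ᵃ (1 − x/a)² dx = a/3, ∫₀ᵃ x²(1 − x/a)² dx = a³/30, ∫₀ᵃ x⁴(1 − x/a)² dx = a⁵/105.
State is unnormalized: ∫|φ|² dx = 1.2000, and ∫φ*·x⁴·φ dx = 0.35992, so ⟨x⁴⟩ = 0.35992 / 1.2000.
⟨x⁴⟩ = 0.29993.

0.300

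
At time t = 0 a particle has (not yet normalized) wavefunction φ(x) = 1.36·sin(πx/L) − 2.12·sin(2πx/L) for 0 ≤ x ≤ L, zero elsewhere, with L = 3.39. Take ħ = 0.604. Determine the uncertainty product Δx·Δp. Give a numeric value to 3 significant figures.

Δx = √(⟨x²⟩−⟨x⟩²), Δp = √(⟨p²⟩−⟨p⟩²).
On 0 ≤ x ≤ L (j ≠ l): ∫sin²(jπx/L) dx = L/2, ∫sin(jπx/L)·sin(lπx/L) dx = 0; diagonal moments ∫x·sin²(jπx/L) dx = L²/4, ∫x²·sin²(jπx/L) dx = L³·(1/6 − 1/(4j²π²)); cross terms ∫x·sin(jπx/L)·sin(lπx/L) dx = 0 for j + l even and −4jlL²/(π²(j² − l²)²) for j + l odd, ∫x²·sin(jπx/L)·sin(lπx/L) dx = (−1)^(j+l)·4jlL³/(π²(j² − l²)²); higher powers the same way via product-to-sum and parts. d²/dx² sin(jπx/L) = −(jπ/L)²·sin(jπx/L); on 0 ≤ x ≤ L, ∫sin²(jπx/L) dx = L/2 and ∫sin(jπx/L)·sin(lπx/L) dx = 0 for j ≠ l, so only diagonal terms survive in ∫|φ|² and ∫φ·φ″; ∫φ·φ′ dx = [φ²/2] between the walls = 0.
Normalization: ∫|φ|² dx = 10.753.
⟨x⟩ = 2.2500, ⟨x²⟩ = 5.4394 ⇒ Δx = 0.61381.
⟨p⟩ = 0.0000, ⟨p²⟩ = 0.97920 ⇒ Δp = 0.98955.
Δx·Δp = 0.60739.

0.607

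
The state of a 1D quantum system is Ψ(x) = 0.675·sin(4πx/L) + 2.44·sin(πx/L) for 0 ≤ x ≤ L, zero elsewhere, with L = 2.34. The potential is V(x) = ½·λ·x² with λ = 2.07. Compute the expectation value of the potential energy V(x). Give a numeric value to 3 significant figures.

1.58

⟨V⟩ = ∫ V(x)·|Ψ|² dx / ∫|Ψ|² dx.
On 0 ≤ x ≤ L (j ≠ l): ∫sin²(jπx/L) dx = L/2, ∫sin(jπx/L)·sin(lπx/L) dx = 0; diagonal moments ∫x·sin²(jπx/L) dx = L²/4, ∫x²·sin²(jπx/L) dx = L³·(1/6 − 1/(4j²π²)); cross terms ∫x·sin(jπx/L)·sin(lπx/L) dx = 0 for j + l even and −4jlL²/(π²(j² − l²)²) for j + l odd, ∫x²·sin(jπx/L)·sin(lπx/L) dx = (−1)^(j+l)·4jlL³/(π²(j² − l²)²); higher powers the same way via product-to-sum and parts.
State is unnormalized: ∫|Ψ|² dx = 7.4988, and ∫Ψ*·V(x)·Ψ dx = 11.842, so ⟨V⟩ = 11.842 / 7.4988.
⟨V⟩ = 1.5791.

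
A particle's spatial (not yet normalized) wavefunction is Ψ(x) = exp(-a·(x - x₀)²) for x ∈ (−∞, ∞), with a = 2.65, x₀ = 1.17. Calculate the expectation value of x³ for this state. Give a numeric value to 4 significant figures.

1.933

⟨x³⟩ = ∫ x³·|Ψ|² dx / ∫|Ψ|² dx (integrals over the domain).
Gaussian moments (u = x − x₀): ∫u^(2j)·e^(−2au²) du = (2j−1)!!/(4a)^j · √(π/(2a)), odd powers integrate to 0; here √(π/(2a)) = 0.76990.
State is unnormalized: ∫|Ψ|² dx = 0.76990, and ∫Ψ*·x³·Ψ dx = 1.4880, so ⟨x³⟩ = 1.4880 / 0.76990.
⟨x³⟩ = 1.9327.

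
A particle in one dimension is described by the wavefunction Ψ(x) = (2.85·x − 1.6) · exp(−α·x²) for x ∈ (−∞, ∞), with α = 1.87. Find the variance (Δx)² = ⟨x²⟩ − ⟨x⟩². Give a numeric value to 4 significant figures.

Compute ⟨x⟩ and ⟨x²⟩ separately, then (Δx)² = ⟨x²⟩ − ⟨x⟩².
Expand each integrand as polynomial × e^(−2αx²) and use ∫x^(2j)·e^(−2αx²) dx = (2j−1)!!/(4α)^j · √(π/(2α)), odd powers → 0; here √(π/(2α)) = 0.91651.
Normalization: ∫|Ψ|² dx = 3.3415.
⟨x⟩ = -0.33442 and ⟨x²⟩ = 0.21333.
(Δx)² = 0.21333 − (-0.33442)² = 0.10149.

0.1015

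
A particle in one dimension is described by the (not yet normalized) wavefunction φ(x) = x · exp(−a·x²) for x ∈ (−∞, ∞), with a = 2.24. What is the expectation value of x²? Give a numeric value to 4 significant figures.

0.3348

⟨x²⟩ = ∫ x²·|φ|² dx / ∫|φ|² dx (integrals over the domain).
Expand each integrand as polynomial × e^(−2ax²) and use ∫x^(2j)·e^(−2ax²) dx = (2j−1)!!/(4a)^j · √(π/(2a)), odd powers → 0; here √(π/(2a)) = 0.83741.
State is unnormalized: ∫|φ|² dx = 0.093460, and ∫φ*·x²·φ dx = 0.031293, so ⟨x²⟩ = 0.031293 / 0.093460.
⟨x²⟩ = 0.33482.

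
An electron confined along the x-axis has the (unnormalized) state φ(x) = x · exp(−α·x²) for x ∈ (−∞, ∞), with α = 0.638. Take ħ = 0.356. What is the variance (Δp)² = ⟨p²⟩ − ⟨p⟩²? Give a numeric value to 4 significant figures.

Compute ⟨p⟩ and ⟨p²⟩ separately; (Δp)² = ⟨p²⟩ − ⟨p⟩².
Expand each integrand as polynomial × e^(−2αx²) and use ∫x^(2j)·e^(−2αx²) dx = (2j−1)!!/(4α)^j · √(π/(2α)), odd powers → 0; here √(π/(2α)) = 1.5691. Differentiate with the product rule, d/dx e^(−αx²) = −2αx·e^(−αx²).
Normalization: ∫|φ|² dx = 0.61485.
⟨p⟩ = 0.0000 and ⟨p²⟩ = 0.24257.
(Δp)² = 0.24257 − (0.0000)² = 0.24257.

0.2426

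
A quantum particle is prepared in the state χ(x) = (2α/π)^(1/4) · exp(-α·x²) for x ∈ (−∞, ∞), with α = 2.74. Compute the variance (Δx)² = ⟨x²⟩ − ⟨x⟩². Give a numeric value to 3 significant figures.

Compute ⟨x⟩ and ⟨x²⟩ separately, then (Δx)² = ⟨x²⟩ − ⟨x⟩².
Gaussian moments: ∫x^(2j)·e^(−2αx²) dx = (2j−1)!!/(4α)^j · √(π/(2α)), odd powers integrate to 0; here √(π/(2α)) = 0.75715.
⟨x⟩ = 0.0000 and ⟨x²⟩ = 0.091241.
(Δx)² = 0.091241 − (0.0000)² = 0.091241.

0.0912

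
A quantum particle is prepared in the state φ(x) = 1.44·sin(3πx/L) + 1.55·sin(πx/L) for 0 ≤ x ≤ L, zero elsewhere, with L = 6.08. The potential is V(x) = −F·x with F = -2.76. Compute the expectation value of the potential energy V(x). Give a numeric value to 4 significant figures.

⟨V⟩ = ∫ V(x)·|φ|² dx / ∫|φ|² dx.
On 0 ≤ x ≤ L (j ≠ l): ∫sin²(jπx/L) dx = L/2, ∫sin(jπx/L)·sin(lπx/L) dx = 0; diagonal moments ∫x·sin²(jπx/L) dx = L²/4, ∫x²·sin²(jπx/L) dx = L³·(1/6 − 1/(4j²π²)); cross terms ∫x·sin(jπx/L)·sin(lπx/L) dx = 0 for j + l even and −4jlL²/(π²(j² − l²)²) for j + l odd, ∫x²·sin(jπx/L)·sin(lπx/L) dx = (−1)^(j+l)·4jlL³/(π²(j² − l²)²); higher powers the same way via product-to-sum and parts.
State is unnormalized: ∫|φ|² dx = 13.607, and ∫φ*·V(x)·φ dx = 114.17, so ⟨V⟩ = 114.17 / 13.607.
⟨V⟩ = 8.3904.

8.390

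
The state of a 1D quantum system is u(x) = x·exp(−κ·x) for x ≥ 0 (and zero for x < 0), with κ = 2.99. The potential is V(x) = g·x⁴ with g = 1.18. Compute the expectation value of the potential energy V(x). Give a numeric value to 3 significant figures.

0.332

⟨V⟩ = ∫ V(x)·|u|² dx / ∫|u|² dx.
Every integrand reduces to terms xʲ·e^(−2κx) on [0, ∞); use ∫₀^∞ xʲ·e^(−2κx) dx = j!/(2κ)^(j+1).
State is unnormalized: ∫|u|² dx = 0.0093525, and ∫u*·V(x)·u dx = 0.0031067, so ⟨V⟩ = 0.0031067 / 0.0093525.
⟨V⟩ = 0.33218.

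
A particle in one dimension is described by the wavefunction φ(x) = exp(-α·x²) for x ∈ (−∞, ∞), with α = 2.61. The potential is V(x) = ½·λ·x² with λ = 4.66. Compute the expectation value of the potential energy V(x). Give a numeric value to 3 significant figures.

0.223

⟨V⟩ = ∫ V(x)·|φ|² dx / ∫|φ|² dx.
Gaussian moments: ∫x^(2j)·e^(−2αx²) dx = (2j−1)!!/(4α)^j · √(π/(2α)), odd powers integrate to 0; here √(π/(2α)) = 0.77578.
State is unnormalized: ∫|φ|² dx = 0.77578, and ∫φ*·V(x)·φ dx = 0.17314, so ⟨V⟩ = 0.17314 / 0.77578.
⟨V⟩ = 0.22318.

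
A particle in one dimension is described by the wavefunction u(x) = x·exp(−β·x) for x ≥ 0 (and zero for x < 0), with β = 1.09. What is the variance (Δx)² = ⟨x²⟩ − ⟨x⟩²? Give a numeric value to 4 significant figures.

0.6313

Compute ⟨x⟩ and ⟨x²⟩ separately, then (Δx)² = ⟨x²⟩ − ⟨x⟩².
Every integrand reduces to terms xʲ·e^(−2βx) on [0, ∞); use ∫₀^∞ xʲ·e^(−2βx) dx = j!/(2β)^(j+1).
Normalization: ∫|u|² dx = 0.19305.
⟨x⟩ = 1.3761 and ⟨x²⟩ = 2.5250.
(Δx)² = 2.5250 − (1.3761)² = 0.63126.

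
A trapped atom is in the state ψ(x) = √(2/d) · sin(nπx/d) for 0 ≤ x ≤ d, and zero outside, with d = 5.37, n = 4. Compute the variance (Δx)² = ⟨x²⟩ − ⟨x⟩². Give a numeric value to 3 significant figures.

2.31

Compute ⟨x⟩ and ⟨x²⟩ separately, then (Δx)² = ⟨x²⟩ − ⟨x⟩².
With sin²θ = (1 − cos2θ)/2 on 0 ≤ x ≤ d: ∫sin²(nπx/d) dx = d/2, ∫x·sin²(nπx/d) dx = d²/4, ∫x²·sin²(nπx/d) dx = d³·(1/6 − 1/(4n²π²)); higher powers xᵏ the same way, integrating xᵏ·cos(2nπx/d) by parts.
⟨x⟩ = 2.6850 and ⟨x²⟩ = 9.5210.
(Δx)² = 9.5210 − (2.6850)² = 2.3118.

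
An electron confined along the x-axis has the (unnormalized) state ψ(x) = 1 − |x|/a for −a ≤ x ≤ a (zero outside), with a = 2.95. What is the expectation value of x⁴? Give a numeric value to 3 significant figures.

⟨x⁴⟩ = ∫ x⁴·|ψ|² dx / ∫|ψ|² dx (integrals over the domain).
ψ is even, so ∫ over [−a, a] = 2∫₀ᵃ with ψ = 1 − x/a there: ∫₀ᵃ (1 − x/a)² dx = a/3, ∫₀ᵃ x²(1 − x/a)² dx = a³/30, ∫₀ᵃ x⁴(1 − x/a)² dx = a⁵/105.
State is unnormalized: ∫|ψ|² dx = 1.9667, and ∫ψ*·x⁴·ψ dx = 4.2555, so ⟨x⁴⟩ = 4.2555 / 1.9667.
⟨x⁴⟩ = 2.1638.

2.16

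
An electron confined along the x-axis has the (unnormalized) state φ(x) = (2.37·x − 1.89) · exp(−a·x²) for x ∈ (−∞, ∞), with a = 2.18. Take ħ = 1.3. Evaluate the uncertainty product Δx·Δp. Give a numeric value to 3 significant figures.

0.659

Δx = √(⟨x²⟩−⟨x⟩²), Δp = √(⟨p²⟩−⟨p⟩²).
Expand each integrand as polynomial × e^(−2ax²) and use ∫x^(2j)·e^(−2ax²) dx = (2j−1)!!/(4a)^j · √(π/(2a)), odd powers → 0; here √(π/(2a)) = 0.84885. Differentiate with the product rule, d/dx e^(−ax²) = −2ax·e^(−ax²).
Normalization: ∫|φ|² dx = 3.5790.
⟨x⟩ = -0.24367, ⟨x²⟩ = 0.14972 ⇒ Δx = 0.30057.
⟨p⟩ = 0.0000, ⟨p²⟩ = 4.8099 ⇒ Δp = 2.1932.
Δx·Δp = 0.65921.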